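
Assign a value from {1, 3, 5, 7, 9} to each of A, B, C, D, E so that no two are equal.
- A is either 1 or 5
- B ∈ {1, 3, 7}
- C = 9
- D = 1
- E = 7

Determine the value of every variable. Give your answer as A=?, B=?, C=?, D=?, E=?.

C has just one choice, so C = 9.
That leaves D = 1. So A, B can't be 1.
E must be 7 (only option left). Remove 7 from B.
A has just one choice, so A = 5.
B must be 3 (only option left).

A=5, B=3, C=9, D=1, E=7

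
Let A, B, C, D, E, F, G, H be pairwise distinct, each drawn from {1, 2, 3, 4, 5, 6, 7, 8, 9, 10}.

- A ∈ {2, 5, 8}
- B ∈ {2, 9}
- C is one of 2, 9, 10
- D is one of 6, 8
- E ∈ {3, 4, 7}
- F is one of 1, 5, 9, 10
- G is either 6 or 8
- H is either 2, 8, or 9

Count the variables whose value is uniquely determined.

D and G share exactly the 2 values {6, 8}; by pigeonhole those values go to them, so strike 6, 8 from A, H.
The 2 variables B and H are confined to {2, 9}, which locks those values in; drop them from A, C, F.
That leaves A = 5. So F can't be 5.
C has just one choice, so C = 10. So F can't be 10.
That leaves F = 1.
Determined: A=5, C=10, F=1. The other variables each still have more than one consistent value. That makes 3.

3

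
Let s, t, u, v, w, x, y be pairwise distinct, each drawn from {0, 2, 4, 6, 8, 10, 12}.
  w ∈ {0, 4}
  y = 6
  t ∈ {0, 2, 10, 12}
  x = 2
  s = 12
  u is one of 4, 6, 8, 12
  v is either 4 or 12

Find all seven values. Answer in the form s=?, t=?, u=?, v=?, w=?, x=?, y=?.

s's domain is down to {12}, so s = 12. Eliminate 12 elsewhere: t, u, v.
That leaves v = 4. So u, w can't be 4.
w's domain is down to {0}, so w = 0. Eliminate 0 elsewhere: t.
That leaves x = 2. Strike 2 from t.
y has just one choice, so y = 6. Strike 6 from u.
t must be 10 (only option left).
That leaves u = 8.

s=12, t=10, u=8, v=4, w=0, x=2, y=6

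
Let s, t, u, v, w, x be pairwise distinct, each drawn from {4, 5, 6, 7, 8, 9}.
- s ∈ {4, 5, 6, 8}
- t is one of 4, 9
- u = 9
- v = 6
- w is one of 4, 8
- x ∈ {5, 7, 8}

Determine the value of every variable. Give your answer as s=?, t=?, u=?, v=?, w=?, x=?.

u's domain is down to {9}, so u = 9. Eliminate 9 elsewhere: t.
That leaves v = 6. So s can't be 6.
t must be 4 (only option left). Strike 4 from s, w.
w's domain is down to {8}, so w = 8. Strike 8 from s, x.
That leaves s = 5. Remove 5 from x.
x's domain is down to {7}, so x = 7.

s=5, t=4, u=9, v=6, w=8, x=7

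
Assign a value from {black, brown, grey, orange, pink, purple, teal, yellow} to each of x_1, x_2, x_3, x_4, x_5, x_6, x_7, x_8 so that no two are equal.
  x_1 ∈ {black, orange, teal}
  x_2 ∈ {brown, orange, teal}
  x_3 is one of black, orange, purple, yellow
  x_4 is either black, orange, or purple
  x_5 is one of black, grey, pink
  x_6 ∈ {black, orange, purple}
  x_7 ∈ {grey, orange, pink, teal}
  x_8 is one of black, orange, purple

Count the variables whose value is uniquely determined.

3

The 8 variables draw from only 8 values {black, brown, grey, orange, pink, purple, teal, yellow}, so each is used; only x_2 can be brown, hence x_2 = brown.
Among the 7 still-open variables, yellow fits only x_3 (and all 7 values in {black, grey, orange, pink, purple, teal, yellow} must be used), so x_3 = yellow.
x_4, x_6, x_8 between them cover only {black, orange, purple} — a naked triple. Remove those values from x_1, x_5, x_7.
x_1's domain is down to {teal}, so x_1 = teal. Remove teal from x_7.
Determined: x_1=teal, x_2=brown, x_3=yellow. The other variables each still have more than one consistent value. That makes 3.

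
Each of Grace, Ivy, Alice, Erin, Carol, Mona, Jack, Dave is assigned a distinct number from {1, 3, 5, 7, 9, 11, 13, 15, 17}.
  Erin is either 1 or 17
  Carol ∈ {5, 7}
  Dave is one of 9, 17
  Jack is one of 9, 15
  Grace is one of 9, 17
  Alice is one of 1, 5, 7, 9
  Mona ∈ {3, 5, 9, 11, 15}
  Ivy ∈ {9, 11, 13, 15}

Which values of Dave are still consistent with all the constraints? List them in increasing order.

The 2 variables Grace and Dave are confined to {9, 17}, which locks those values in; drop them from Ivy, Alice, Erin, Mona, Jack.
Erin has just one choice, so Erin = 1. So Alice can't be 1.
Jack must be 15 (only option left). So Ivy, Mona can't be 15.
Alice and Carol share exactly the 2 values {5, 7}; by pigeonhole those values go to them, so strike 5, 7 from Mona.
No further eliminations apply; Dave can still be any of 9, 17.

9, 17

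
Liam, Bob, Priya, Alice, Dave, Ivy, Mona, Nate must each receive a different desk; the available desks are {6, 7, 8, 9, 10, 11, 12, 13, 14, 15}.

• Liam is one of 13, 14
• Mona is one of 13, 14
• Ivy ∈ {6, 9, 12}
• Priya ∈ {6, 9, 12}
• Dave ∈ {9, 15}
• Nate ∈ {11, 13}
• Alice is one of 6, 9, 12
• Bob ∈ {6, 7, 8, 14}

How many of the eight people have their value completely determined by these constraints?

2

Liam and Mona share exactly the 2 values {13, 14}; by pigeonhole those values go to them, so strike 13, 14 from Bob, Nate.
Nate has just one choice, so Nate = 11.
The 3 variables Priya, Alice, Ivy are confined to {6, 9, 12}, which locks those values in; drop them from Bob, Dave.
Dave has just one choice, so Dave = 15.
Determined: Dave=15, Nate=11. The other people each still have more than one consistent value. That makes 2.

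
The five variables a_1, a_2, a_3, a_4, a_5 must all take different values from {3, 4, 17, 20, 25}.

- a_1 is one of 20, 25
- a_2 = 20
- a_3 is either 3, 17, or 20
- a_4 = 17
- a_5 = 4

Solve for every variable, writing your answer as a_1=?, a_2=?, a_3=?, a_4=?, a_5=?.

a_2 has just one choice, so a_2 = 20. So a_1, a_3 can't be 20.
That leaves a_4 = 17. Remove 17 from a_3.
a_5's domain is down to {4}, so a_5 = 4.
That leaves a_1 = 25.
a_3 must be 3 (only option left).

a_1=25, a_2=20, a_3=3, a_4=17, a_5=4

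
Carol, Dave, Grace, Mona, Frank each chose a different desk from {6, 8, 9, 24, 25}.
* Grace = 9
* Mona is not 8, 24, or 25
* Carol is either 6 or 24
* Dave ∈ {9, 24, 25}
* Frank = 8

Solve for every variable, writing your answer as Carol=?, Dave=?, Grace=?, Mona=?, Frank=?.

Grace has just one choice, so Grace = 9. Remove 9 from Dave, Mona.
That leaves Mona = 6. Remove 6 from Carol.
Frank has just one choice, so Frank = 8.
That leaves Carol = 24. Remove 24 from Dave.
Dave must be 25 (only option left).

Carol=24, Dave=25, Grace=9, Mona=6, Frank=8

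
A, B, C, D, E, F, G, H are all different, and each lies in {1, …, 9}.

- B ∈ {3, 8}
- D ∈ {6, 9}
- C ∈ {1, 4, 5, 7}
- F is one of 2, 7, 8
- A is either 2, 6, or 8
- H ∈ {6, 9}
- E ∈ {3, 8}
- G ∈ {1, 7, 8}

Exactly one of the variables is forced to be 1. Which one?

G

B and E share exactly the 2 values {3, 8}; by pigeonhole those values go to them, so strike 3, 8 from A, F, G.
D and H share exactly the 2 values {6, 9}; by pigeonhole those values go to them, so strike 6, 9 from A.
A must be 2 (only option left). So F can't be 2.
F has just one choice, so F = 7. So C, G can't be 7.
So 1 goes to G.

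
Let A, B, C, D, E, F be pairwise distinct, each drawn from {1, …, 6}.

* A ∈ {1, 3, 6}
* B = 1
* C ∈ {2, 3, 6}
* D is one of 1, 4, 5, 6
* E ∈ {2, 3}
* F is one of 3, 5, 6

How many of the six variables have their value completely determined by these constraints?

3

B's domain is down to {1}, so B = 1. Eliminate 1 elsewhere: A, D.
The 5 still-open variables together cover exactly {2, 3, 4, 5, 6} — 5 values for 5 variables — and 4 appears only in D's list, so D = 4.
Among the 4 still-open variables, 5 fits only F (and all 4 values in {2, 3, 5, 6} must be used), so F = 5.
Determined: B=1, D=4, F=5. The other variables each still have more than one consistent value. That makes 3.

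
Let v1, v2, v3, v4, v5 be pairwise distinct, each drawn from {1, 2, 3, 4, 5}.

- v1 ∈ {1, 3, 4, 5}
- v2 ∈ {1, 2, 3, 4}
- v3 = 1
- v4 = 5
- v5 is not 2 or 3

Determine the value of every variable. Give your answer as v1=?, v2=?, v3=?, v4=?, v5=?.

v3's domain is down to {1}, so v3 = 1. Eliminate 1 elsewhere: v1, v2, v5.
v4's domain is down to {5}, so v4 = 5. Eliminate 5 elsewhere: v1, v5.
v5 has just one choice, so v5 = 4. Remove 4 from v1, v2.
v1's domain is down to {3}, so v1 = 3. Remove 3 from v2.
v2's domain is down to {2}, so v2 = 2.

v1=3, v2=2, v3=1, v4=5, v5=4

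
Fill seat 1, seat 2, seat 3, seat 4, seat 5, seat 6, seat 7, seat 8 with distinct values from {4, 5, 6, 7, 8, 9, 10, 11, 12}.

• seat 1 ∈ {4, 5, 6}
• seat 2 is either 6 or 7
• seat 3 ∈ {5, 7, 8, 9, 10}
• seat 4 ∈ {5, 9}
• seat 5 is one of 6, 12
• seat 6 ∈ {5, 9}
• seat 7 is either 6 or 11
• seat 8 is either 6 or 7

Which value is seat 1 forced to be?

4

seat 2 and seat 8 share exactly the 2 values {6, 7}; by pigeonhole those values go to them, so strike 6, 7 from seat 1, seat 3, seat 5, seat 7.
seat 5's domain is down to {12}, so seat 5 = 12.
seat 7's domain is down to {11}, so seat 7 = 11.
seat 4 and seat 6 between them cover only {5, 9} — a naked pair. Remove those values from seat 1, seat 3.
So seat 1 = 4.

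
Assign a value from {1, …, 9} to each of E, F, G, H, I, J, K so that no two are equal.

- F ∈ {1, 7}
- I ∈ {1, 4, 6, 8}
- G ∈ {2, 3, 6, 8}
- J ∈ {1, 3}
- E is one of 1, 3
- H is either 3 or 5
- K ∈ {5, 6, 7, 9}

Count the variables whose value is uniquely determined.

E and J between them cover only {1, 3} — a naked pair. Remove those values from F, G, H, I.
That leaves F = 7. So K can't be 7.
That leaves H = 5. Eliminate 5 elsewhere: K.
Determined: F=7, H=5. The other variables each still have more than one consistent value. That makes 2.

2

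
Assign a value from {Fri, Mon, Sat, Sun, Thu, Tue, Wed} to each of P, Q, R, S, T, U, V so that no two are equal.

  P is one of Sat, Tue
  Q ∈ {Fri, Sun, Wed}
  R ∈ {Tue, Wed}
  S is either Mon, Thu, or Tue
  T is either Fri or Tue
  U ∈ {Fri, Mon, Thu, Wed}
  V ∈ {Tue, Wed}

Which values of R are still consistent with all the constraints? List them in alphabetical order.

Tue, Wed

Among the 7 variables, Sat fits only P (and all 7 values in {Fri, Mon, Sat, Sun, Thu, Tue, Wed} must be used), so P = Sat.
The 6 still-open variables draw from only 6 values {Fri, Mon, Sun, Thu, Tue, Wed}, so each is used; only Q can be Sun, hence Q = Sun.
R and V between them cover only {Tue, Wed} — a naked pair. Remove those values from S, T, U.
That leaves T = Fri. Strike Fri from U.
No further eliminations apply; R can still be any of Tue, Wed.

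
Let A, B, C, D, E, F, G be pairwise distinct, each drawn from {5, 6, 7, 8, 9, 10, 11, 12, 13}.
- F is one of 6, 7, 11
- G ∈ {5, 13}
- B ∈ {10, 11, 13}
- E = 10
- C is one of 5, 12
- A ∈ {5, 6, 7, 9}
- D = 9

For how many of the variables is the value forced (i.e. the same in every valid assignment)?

2

D has just one choice, so D = 9. Eliminate 9 elsewhere: A.
E must be 10 (only option left). Eliminate 10 elsewhere: B.
Determined: D=9, E=10. The other variables each still have more than one consistent value. That makes 2.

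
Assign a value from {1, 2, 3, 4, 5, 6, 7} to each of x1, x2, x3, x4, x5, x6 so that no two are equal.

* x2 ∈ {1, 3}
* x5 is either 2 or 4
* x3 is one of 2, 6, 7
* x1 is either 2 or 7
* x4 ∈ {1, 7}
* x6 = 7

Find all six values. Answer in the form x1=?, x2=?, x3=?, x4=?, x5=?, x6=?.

x1=2, x2=3, x3=6, x4=1, x5=4, x6=7

x6 has just one choice, so x6 = 7. Strike 7 from x1, x3, x4.
That leaves x1 = 2. So x3, x5 can't be 2.
x3 has just one choice, so x3 = 6.
That leaves x4 = 1. Remove 1 from x2.
x5 must be 4 (only option left).
x2 must be 3 (only option left).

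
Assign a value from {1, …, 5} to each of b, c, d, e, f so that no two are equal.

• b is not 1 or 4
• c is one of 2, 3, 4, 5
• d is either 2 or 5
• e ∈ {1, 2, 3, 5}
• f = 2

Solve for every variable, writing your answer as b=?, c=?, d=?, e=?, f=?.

f's domain is down to {2}, so f = 2. So b, c, d, e can't be 2.
d's domain is down to {5}, so d = 5. Eliminate 5 elsewhere: b, c, e.
b has just one choice, so b = 3. Eliminate 3 elsewhere: c, e.
That leaves c = 4.
That leaves e = 1.

b=3, c=4, d=5, e=1, f=2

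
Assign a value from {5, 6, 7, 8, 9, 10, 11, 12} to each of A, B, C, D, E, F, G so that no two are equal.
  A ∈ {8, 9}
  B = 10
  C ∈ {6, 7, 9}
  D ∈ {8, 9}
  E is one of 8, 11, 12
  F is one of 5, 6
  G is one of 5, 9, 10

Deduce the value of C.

7

B must be 10 (only option left). Remove 10 from G.
A and D between them cover only {8, 9} — a naked pair. Remove those values from C, E, G.
That leaves G = 5. Remove 5 from F.
F has just one choice, so F = 6. Strike 6 from C.
So C = 7.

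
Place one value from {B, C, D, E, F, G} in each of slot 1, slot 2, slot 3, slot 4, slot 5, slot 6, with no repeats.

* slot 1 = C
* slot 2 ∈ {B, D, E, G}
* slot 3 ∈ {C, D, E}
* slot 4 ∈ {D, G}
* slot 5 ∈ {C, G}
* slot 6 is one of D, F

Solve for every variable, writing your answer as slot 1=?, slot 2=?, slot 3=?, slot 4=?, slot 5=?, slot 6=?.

slot 1=C, slot 2=B, slot 3=E, slot 4=D, slot 5=G, slot 6=F

slot 1 has just one choice, so slot 1 = C. Strike C from slot 3, slot 5.
That leaves slot 5 = G. Eliminate G elsewhere: slot 2, slot 4.
That leaves slot 4 = D. Eliminate D elsewhere: slot 2, slot 3, slot 6.
That leaves slot 6 = F.
That leaves slot 3 = E. Remove E from slot 2.
slot 2 must be B (only option left).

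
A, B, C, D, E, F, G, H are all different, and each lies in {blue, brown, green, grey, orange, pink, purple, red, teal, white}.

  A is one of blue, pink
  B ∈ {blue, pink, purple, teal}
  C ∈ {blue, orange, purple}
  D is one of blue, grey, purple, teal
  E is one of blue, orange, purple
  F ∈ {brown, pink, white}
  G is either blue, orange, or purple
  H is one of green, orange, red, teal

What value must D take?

C, E, G between them cover only {blue, orange, purple} — a naked triple. Remove those values from A, B, D, H.
A's domain is down to {pink}, so A = pink. Strike pink from B, F.
B must be teal (only option left). Strike teal from D, H.
So D = grey.

grey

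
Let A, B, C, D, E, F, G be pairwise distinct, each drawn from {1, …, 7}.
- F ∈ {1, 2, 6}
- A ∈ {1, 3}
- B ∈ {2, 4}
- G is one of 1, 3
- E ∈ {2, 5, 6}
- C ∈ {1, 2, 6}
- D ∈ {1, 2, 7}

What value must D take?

The 7 variables together cover exactly {1, 2, 3, 4, 5, 6, 7} — 7 values for 7 variables — and 4 appears only in B's list, so B = 4.
The 6 still-open variables draw from only 6 values {1, 2, 3, 5, 6, 7}, so each is used; only E can be 5, hence E = 5.
The 5 still-open variables draw from only 5 values {1, 2, 3, 6, 7}, so each is used; only D can be 7, hence D = 7.

7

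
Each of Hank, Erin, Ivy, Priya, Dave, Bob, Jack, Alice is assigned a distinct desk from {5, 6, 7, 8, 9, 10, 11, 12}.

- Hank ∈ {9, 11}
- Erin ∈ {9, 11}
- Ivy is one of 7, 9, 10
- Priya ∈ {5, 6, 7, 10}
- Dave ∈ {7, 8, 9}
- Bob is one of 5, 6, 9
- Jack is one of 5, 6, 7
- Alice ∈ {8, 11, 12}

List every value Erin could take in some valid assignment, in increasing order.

Among the 8 variables, 12 fits only Alice (and all 8 values in {5, 6, 7, 8, 9, 10, 11, 12} must be used), so Alice = 12.
Among the 7 still-open variables, 8 fits only Dave (and all 7 values in {5, 6, 7, 8, 9, 10, 11} must be used), so Dave = 8.
Hank and Erin share exactly the 2 values {9, 11}; by pigeonhole those values go to them, so strike 9, 11 from Ivy, Bob.
No further eliminations apply; Erin can still be any of 9, 11.

9, 11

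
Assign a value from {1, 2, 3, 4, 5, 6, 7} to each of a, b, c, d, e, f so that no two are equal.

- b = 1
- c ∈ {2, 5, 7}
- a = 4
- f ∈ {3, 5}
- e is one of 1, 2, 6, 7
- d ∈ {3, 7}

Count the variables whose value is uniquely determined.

a has just one choice, so a = 4.
b must be 1 (only option left). Strike 1 from e.
Determined: a=4, b=1. The other variables each still have more than one consistent value. That makes 2.

2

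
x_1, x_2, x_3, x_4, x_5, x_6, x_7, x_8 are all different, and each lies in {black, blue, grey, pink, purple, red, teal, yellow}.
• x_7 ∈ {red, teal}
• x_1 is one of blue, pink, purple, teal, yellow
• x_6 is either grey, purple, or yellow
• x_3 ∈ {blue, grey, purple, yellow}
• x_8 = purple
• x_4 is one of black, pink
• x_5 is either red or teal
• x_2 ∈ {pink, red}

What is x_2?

x_8 must be purple (only option left). Remove purple from x_1, x_3, x_6.
The 7 still-open variables together cover exactly {black, blue, grey, pink, red, teal, yellow} — 7 values for 7 variables — and black appears only in x_4's list, so x_4 = black.
x_5 and x_7 share exactly the 2 values {red, teal}; by pigeonhole those values go to them, so strike red, teal from x_1, x_2.
So x_2 = pink.

pink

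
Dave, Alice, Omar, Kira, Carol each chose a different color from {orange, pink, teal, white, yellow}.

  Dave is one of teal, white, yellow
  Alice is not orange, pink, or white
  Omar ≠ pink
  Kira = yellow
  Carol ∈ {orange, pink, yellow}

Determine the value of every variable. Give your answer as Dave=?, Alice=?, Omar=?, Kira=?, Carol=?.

Kira must be yellow (only option left). Remove yellow from Dave, Alice, Omar, Carol.
That leaves Alice = teal. Remove teal from Dave, Omar.
Dave has just one choice, so Dave = white. Strike white from Omar.
Omar has just one choice, so Omar = orange. Strike orange from Carol.
Carol has just one choice, so Carol = pink.

Dave=white, Alice=teal, Omar=orange, Kira=yellow, Carol=pink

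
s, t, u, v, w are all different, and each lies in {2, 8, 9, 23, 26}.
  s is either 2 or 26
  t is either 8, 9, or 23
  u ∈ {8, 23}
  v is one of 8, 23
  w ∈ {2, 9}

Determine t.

Among the 5 variables, 26 fits only s (and all 5 values in {2, 8, 9, 23, 26} must be used), so s = 26.
Among the 4 still-open variables, 2 fits only w (and all 4 values in {2, 8, 9, 23} must be used), so w = 2.
The 3 still-open variables draw from only 3 values {8, 9, 23}, so each is used; only t can be 9, hence t = 9.

9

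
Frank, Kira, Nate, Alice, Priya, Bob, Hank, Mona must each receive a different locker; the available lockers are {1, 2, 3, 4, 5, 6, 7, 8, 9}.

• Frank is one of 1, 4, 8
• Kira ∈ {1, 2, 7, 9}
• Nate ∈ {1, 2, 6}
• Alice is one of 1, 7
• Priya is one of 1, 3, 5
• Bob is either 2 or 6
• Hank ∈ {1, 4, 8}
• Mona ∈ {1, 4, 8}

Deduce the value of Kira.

Frank, Hank, Mona share exactly the 3 values {1, 4, 8}; by pigeonhole those values go to them, so strike 1, 4, 8 from Kira, Nate, Alice, Priya.
That leaves Alice = 7. Strike 7 from Kira.
Nate and Bob between them cover only {2, 6} — a naked pair. Remove those values from Kira.
So Kira = 9.

9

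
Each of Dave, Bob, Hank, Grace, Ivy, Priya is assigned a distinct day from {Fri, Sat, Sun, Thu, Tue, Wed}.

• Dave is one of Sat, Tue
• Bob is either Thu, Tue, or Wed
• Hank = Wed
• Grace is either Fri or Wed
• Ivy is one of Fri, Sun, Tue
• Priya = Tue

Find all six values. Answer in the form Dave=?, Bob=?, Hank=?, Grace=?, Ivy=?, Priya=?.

Dave=Sat, Bob=Thu, Hank=Wed, Grace=Fri, Ivy=Sun, Priya=Tue

Hank has just one choice, so Hank = Wed. Strike Wed from Bob, Grace.
Grace's domain is down to {Fri}, so Grace = Fri. Eliminate Fri elsewhere: Ivy.
That leaves Priya = Tue. So Dave, Bob, Ivy can't be Tue.
That leaves Dave = Sat.
That leaves Bob = Thu.
Ivy's domain is down to {Sun}, so Ivy = Sun.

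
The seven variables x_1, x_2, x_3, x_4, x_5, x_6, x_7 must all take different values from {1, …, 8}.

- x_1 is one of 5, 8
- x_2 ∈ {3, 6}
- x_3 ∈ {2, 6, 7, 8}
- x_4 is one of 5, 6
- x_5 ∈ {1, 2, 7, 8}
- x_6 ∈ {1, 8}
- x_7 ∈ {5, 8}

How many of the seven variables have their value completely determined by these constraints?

3

The 7 variables together cover exactly {1, 2, 3, 5, 6, 7, 8} — 7 values for 7 variables — and 3 appears only in x_2's list, so x_2 = 3.
x_1 and x_7 between them cover only {5, 8} — a naked pair. Remove those values from x_3, x_4, x_5, x_6.
That leaves x_4 = 6. Eliminate 6 elsewhere: x_3.
That leaves x_6 = 1. Strike 1 from x_5.
Determined: x_2=3, x_4=6, x_6=1. The other variables each still have more than one consistent value. That makes 3.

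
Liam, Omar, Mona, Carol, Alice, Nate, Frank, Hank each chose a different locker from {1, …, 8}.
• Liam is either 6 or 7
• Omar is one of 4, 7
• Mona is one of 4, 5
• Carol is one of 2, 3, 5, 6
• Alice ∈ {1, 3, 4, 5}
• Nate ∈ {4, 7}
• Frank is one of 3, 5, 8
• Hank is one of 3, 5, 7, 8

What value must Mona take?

5

The 8 variables together cover exactly {1, 2, 3, 4, 5, 6, 7, 8} — 8 values for 8 variables — and 1 appears only in Alice's list, so Alice = 1.
The 7 still-open variables together cover exactly {2, 3, 4, 5, 6, 7, 8} — 7 values for 7 variables — and 2 appears only in Carol's list, so Carol = 2.
Among the 6 still-open variables, 6 fits only Liam (and all 6 values in {3, 4, 5, 6, 7, 8} must be used), so Liam = 6.
Omar and Nate between them cover only {4, 7} — a naked pair. Remove those values from Mona, Hank.
So Mona = 5.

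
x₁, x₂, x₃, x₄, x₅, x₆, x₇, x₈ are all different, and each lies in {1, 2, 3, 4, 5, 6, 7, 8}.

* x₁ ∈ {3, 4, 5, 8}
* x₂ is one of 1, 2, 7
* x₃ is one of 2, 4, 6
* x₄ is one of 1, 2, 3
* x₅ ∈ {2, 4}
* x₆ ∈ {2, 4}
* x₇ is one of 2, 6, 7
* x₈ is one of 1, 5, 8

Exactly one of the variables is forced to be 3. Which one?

x₄

x₅ and x₆ between them cover only {2, 4} — a naked pair. Remove those values from x₁, x₂, x₃, x₄, x₇.
That leaves x₃ = 6. Eliminate 6 elsewhere: x₇.
x₇ must be 7 (only option left). Eliminate 7 elsewhere: x₂.
x₂ must be 1 (only option left). Remove 1 from x₄, x₈.
So 3 goes to x₄.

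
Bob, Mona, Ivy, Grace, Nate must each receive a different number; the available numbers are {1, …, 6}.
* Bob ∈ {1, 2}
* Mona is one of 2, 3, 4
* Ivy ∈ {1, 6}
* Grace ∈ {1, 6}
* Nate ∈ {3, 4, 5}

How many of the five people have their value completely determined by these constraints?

1

The 2 variables Ivy and Grace are confined to {1, 6}, which locks those values in; drop them from Bob.
Bob must be 2 (only option left). So Mona can't be 2.
Determined: Bob=2. The other people each still have more than one consistent value. That makes 1.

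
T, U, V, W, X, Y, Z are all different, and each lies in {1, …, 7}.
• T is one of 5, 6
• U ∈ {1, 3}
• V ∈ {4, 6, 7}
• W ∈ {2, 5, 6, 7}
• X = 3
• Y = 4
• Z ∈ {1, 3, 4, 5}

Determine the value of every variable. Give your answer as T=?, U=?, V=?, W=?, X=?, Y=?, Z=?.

T=6, U=1, V=7, W=2, X=3, Y=4, Z=5

X has just one choice, so X = 3. Remove 3 from U, Z.
Y has just one choice, so Y = 4. Eliminate 4 elsewhere: V, Z.
U's domain is down to {1}, so U = 1. Strike 1 from Z.
Z's domain is down to {5}, so Z = 5. Eliminate 5 elsewhere: T, W.
T's domain is down to {6}, so T = 6. Strike 6 from V, W.
That leaves V = 7. Strike 7 from W.
That leaves W = 2.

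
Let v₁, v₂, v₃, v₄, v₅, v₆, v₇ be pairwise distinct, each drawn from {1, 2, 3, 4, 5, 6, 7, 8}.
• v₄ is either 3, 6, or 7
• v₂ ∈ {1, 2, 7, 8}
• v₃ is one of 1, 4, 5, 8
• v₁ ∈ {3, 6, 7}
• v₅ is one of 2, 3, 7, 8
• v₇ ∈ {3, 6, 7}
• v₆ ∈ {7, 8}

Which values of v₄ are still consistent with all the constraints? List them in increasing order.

3, 6, 7

The 3 variables v₁, v₄, v₇ are confined to {3, 6, 7}, which locks those values in; drop them from v₂, v₅, v₆.
That leaves v₆ = 8. So v₂, v₃, v₅ can't be 8.
v₅'s domain is down to {2}, so v₅ = 2. Strike 2 from v₂.
v₂'s domain is down to {1}, so v₂ = 1. Remove 1 from v₃.
No further eliminations apply; v₄ can still be any of 3, 6, 7.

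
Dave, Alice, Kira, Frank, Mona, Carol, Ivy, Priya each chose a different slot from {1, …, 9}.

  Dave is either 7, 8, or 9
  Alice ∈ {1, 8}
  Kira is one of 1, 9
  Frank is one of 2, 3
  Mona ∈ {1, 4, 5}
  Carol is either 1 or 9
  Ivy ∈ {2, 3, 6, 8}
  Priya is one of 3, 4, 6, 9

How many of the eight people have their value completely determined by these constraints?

2

Kira and Carol share exactly the 2 values {1, 9}; by pigeonhole those values go to them, so strike 1, 9 from Dave, Alice, Mona, Priya.
Alice's domain is down to {8}, so Alice = 8. Strike 8 from Dave, Ivy.
Dave has just one choice, so Dave = 7.
Determined: Dave=7, Alice=8. The other people each still have more than one consistent value. That makes 2.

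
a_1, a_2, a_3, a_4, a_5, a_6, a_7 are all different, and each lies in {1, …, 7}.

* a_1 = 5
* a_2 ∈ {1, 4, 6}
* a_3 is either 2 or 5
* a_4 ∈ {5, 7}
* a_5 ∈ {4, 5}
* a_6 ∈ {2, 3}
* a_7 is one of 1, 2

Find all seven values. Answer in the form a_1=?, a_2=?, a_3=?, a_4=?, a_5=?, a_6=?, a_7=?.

a_1 has just one choice, so a_1 = 5. Remove 5 from a_3, a_4, a_5.
a_3's domain is down to {2}, so a_3 = 2. Eliminate 2 elsewhere: a_6, a_7.
a_4 must be 7 (only option left).
a_5 must be 4 (only option left). Strike 4 from a_2.
a_6's domain is down to {3}, so a_6 = 3.
a_7's domain is down to {1}, so a_7 = 1. So a_2 can't be 1.
a_2's domain is down to {6}, so a_2 = 6.

a_1=5, a_2=6, a_3=2, a_4=7, a_5=4, a_6=3, a_7=1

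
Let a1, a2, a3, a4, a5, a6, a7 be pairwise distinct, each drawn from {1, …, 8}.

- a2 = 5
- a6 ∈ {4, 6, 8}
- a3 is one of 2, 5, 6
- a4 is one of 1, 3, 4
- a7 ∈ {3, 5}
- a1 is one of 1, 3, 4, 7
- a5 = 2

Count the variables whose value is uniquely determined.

4

a2 has just one choice, so a2 = 5. Remove 5 from a3, a7.
a5 must be 2 (only option left). So a3 can't be 2.
a7 has just one choice, so a7 = 3. Strike 3 from a1, a4.
a3 has just one choice, so a3 = 6. Eliminate 6 elsewhere: a6.
Determined: a2=5, a3=6, a5=2, a7=3. The other variables each still have more than one consistent value. That makes 4.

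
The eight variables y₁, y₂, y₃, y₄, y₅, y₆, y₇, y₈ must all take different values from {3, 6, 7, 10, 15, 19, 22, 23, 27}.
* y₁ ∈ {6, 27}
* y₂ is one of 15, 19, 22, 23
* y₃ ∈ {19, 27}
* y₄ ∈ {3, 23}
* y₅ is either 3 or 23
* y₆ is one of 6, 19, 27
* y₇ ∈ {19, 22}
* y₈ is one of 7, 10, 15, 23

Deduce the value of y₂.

y₄ and y₅ share exactly the 2 values {3, 23}; by pigeonhole those values go to them, so strike 3, 23 from y₂, y₈.
y₁, y₃, y₆ share exactly the 3 values {6, 19, 27}; by pigeonhole those values go to them, so strike 6, 19, 27 from y₂, y₇.
y₇'s domain is down to {22}, so y₇ = 22. So y₂ can't be 22.
So y₂ = 15.

15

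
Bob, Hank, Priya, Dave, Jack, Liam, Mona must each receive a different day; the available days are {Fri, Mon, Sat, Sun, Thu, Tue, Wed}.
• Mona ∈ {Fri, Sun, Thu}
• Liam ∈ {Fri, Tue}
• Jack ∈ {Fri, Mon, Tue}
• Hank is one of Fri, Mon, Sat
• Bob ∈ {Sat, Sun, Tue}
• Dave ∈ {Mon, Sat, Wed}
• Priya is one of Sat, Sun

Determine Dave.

Wed

The 7 variables together cover exactly {Fri, Mon, Sat, Sun, Thu, Tue, Wed} — 7 values for 7 variables — and Thu appears only in Mona's list, so Mona = Thu.
Among the 6 still-open variables, Wed fits only Dave (and all 6 values in {Fri, Mon, Sat, Sun, Tue, Wed} must be used), so Dave = Wed.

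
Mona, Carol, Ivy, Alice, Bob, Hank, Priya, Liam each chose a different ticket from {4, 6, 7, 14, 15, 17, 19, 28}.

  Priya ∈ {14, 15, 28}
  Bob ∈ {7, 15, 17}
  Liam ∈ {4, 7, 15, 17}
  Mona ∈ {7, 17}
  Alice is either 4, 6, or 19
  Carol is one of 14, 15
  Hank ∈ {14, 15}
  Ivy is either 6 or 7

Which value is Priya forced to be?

The 8 variables together cover exactly {4, 6, 7, 14, 15, 17, 19, 28} — 8 values for 8 variables — and 19 appears only in Alice's list, so Alice = 19.
Among the 7 still-open variables, 4 fits only Liam (and all 7 values in {4, 6, 7, 14, 15, 17, 28} must be used), so Liam = 4.
Among the 6 still-open variables, 6 fits only Ivy (and all 6 values in {6, 7, 14, 15, 17, 28} must be used), so Ivy = 6.
The 5 still-open variables draw from only 5 values {7, 14, 15, 17, 28}, so each is used; only Priya can be 28, hence Priya = 28.

28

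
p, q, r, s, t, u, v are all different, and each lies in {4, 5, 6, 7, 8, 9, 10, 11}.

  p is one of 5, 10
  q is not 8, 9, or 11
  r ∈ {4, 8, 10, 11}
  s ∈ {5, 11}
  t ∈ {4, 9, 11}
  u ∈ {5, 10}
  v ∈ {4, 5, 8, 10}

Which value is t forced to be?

9

p and u share exactly the 2 values {5, 10}; by pigeonhole those values go to them, so strike 5, 10 from q, r, s, v.
s has just one choice, so s = 11. Strike 11 from r, t.
The 2 variables r and v are confined to {4, 8}, which locks those values in; drop them from q, t.
So t = 9.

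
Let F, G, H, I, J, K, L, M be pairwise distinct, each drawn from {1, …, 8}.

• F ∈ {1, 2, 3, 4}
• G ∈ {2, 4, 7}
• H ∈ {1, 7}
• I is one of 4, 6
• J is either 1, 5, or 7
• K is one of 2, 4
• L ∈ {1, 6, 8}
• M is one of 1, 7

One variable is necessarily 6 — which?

Among the 8 variables, 3 fits only F (and all 8 values in {1, 2, 3, 4, 5, 6, 7, 8} must be used), so F = 3.
Among the 7 still-open variables, 5 fits only J (and all 7 values in {1, 2, 4, 5, 6, 7, 8} must be used), so J = 5.
The 6 still-open variables together cover exactly {1, 2, 4, 6, 7, 8} — 6 values for 6 variables — and 8 appears only in L's list, so L = 8.
Among the 5 still-open variables, 6 fits only I (and all 5 values in {1, 2, 4, 6, 7} must be used), so I = 6.

I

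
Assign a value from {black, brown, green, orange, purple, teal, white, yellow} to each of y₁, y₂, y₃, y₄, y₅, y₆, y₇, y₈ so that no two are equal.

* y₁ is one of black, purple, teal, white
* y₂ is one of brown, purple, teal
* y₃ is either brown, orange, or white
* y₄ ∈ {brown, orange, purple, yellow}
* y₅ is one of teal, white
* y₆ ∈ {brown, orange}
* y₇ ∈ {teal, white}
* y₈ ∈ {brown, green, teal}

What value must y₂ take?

purple

The 8 variables draw from only 8 values {black, brown, green, orange, purple, teal, white, yellow}, so each is used; only y₁ can be black, hence y₁ = black.
Among the 7 still-open variables, green fits only y₈ (and all 7 values in {brown, green, orange, purple, teal, white, yellow} must be used), so y₈ = green.
The 6 still-open variables together cover exactly {brown, orange, purple, teal, white, yellow} — 6 values for 6 variables — and yellow appears only in y₄'s list, so y₄ = yellow.
Among the 5 still-open variables, purple fits only y₂ (and all 5 values in {brown, orange, purple, teal, white} must be used), so y₂ = purple.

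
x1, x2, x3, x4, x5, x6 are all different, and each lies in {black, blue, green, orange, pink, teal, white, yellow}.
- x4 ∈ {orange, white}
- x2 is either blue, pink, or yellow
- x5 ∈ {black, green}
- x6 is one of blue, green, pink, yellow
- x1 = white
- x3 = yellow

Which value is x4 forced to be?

orange

x1 has just one choice, so x1 = white. Strike white from x4.
So x4 = orange.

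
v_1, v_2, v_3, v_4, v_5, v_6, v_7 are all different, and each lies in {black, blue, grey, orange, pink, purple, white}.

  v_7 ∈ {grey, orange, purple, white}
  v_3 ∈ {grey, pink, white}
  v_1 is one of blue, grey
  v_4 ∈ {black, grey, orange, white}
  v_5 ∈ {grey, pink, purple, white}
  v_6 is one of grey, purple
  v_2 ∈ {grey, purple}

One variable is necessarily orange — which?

The 7 variables draw from only 7 values {black, blue, grey, orange, pink, purple, white}, so each is used; only v_4 can be black, hence v_4 = black.
The 6 still-open variables draw from only 6 values {blue, grey, orange, pink, purple, white}, so each is used; only v_1 can be blue, hence v_1 = blue.
Among the 5 still-open variables, orange fits only v_7 (and all 5 values in {grey, orange, pink, purple, white} must be used), so v_7 = orange.

v_7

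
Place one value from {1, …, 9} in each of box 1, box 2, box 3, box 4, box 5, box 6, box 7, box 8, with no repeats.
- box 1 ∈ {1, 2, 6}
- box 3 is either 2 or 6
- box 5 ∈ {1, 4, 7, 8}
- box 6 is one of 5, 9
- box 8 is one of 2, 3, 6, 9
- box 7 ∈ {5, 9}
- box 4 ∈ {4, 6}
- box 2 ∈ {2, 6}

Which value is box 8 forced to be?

3

The 2 variables box 2 and box 3 are confined to {2, 6}, which locks those values in; drop them from box 1, box 4, box 8.
box 1 must be 1 (only option left). Strike 1 from box 5.
box 4 has just one choice, so box 4 = 4. Remove 4 from box 5.
box 6 and box 7 share exactly the 2 values {5, 9}; by pigeonhole those values go to them, so strike 5, 9 from box 8.
So box 8 = 3.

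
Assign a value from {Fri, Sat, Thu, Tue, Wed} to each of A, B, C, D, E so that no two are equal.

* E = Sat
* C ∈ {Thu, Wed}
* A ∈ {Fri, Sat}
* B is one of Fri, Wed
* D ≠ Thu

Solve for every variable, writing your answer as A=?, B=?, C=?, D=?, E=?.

E has just one choice, so E = Sat. So A, D can't be Sat.
That leaves A = Fri. So B, D can't be Fri.
B has just one choice, so B = Wed. So C, D can't be Wed.
That leaves C = Thu.
D has just one choice, so D = Tue.

A=Fri, B=Wed, C=Thu, D=Tue, E=Sat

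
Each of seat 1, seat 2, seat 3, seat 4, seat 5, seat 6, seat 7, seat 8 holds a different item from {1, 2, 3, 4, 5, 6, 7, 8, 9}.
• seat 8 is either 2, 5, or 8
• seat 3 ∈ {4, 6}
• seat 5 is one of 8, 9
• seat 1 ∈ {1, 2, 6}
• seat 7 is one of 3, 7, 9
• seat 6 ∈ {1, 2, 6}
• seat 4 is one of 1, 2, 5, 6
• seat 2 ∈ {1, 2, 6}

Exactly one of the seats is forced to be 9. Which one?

seat 1, seat 2, seat 6 share exactly the 3 values {1, 2, 6}; by pigeonhole those values go to them, so strike 1, 2, 6 from seat 3, seat 4, seat 8.
seat 3 must be 4 (only option left).
seat 4 must be 5 (only option left). Strike 5 from seat 8.
That leaves seat 8 = 8. Remove 8 from seat 5.
So 9 goes to seat 5.

seat 5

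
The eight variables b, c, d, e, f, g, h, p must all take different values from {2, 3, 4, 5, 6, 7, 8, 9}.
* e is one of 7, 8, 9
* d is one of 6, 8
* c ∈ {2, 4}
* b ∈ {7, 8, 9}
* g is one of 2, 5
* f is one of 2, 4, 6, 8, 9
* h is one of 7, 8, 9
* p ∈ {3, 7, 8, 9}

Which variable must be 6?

The 8 variables draw from only 8 values {2, 3, 4, 5, 6, 7, 8, 9}, so each is used; only p can be 3, hence p = 3.
The 7 still-open variables draw from only 7 values {2, 4, 5, 6, 7, 8, 9}, so each is used; only g can be 5, hence g = 5.
The 3 variables b, e, h are confined to {7, 8, 9}, which locks those values in; drop them from d, f.
So 6 goes to d.

d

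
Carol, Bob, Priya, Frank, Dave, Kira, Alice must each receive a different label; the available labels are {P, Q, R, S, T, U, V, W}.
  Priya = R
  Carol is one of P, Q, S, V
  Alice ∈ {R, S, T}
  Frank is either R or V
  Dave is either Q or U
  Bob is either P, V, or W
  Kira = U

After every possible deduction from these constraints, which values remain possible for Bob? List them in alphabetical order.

Priya has just one choice, so Priya = R. Eliminate R elsewhere: Frank, Alice.
Frank's domain is down to {V}, so Frank = V. Remove V from Carol, Bob.
Kira must be U (only option left). Strike U from Dave.
That leaves Dave = Q. Eliminate Q elsewhere: Carol.
No further eliminations apply; Bob can still be any of P, W.

P, W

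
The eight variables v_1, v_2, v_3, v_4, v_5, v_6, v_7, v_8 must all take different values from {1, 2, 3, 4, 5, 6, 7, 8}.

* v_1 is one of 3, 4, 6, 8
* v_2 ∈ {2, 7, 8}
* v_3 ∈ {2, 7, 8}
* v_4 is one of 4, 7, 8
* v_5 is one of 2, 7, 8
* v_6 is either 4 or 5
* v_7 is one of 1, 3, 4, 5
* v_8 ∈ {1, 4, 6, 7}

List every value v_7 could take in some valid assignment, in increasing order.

1, 3

v_2, v_3, v_5 between them cover only {2, 7, 8} — a naked triple. Remove those values from v_1, v_4, v_8.
v_4's domain is down to {4}, so v_4 = 4. Remove 4 from v_1, v_6, v_7, v_8.
That leaves v_6 = 5. So v_7 can't be 5.
No further eliminations apply; v_7 can still be any of 1, 3.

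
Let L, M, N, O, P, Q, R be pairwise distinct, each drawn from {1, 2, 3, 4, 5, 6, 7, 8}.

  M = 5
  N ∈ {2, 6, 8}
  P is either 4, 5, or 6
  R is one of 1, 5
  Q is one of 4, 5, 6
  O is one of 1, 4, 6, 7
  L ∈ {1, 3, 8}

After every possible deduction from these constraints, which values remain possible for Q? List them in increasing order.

M must be 5 (only option left). So P, Q, R can't be 5.
That leaves R = 1. So L, O can't be 1.
The 2 variables P and Q are confined to {4, 6}, which locks those values in; drop them from N, O.
O must be 7 (only option left).
No further eliminations apply; Q can still be any of 4, 6.

4, 6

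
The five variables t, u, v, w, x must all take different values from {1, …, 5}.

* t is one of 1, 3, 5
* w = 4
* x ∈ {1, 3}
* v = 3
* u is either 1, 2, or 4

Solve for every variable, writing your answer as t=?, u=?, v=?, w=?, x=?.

t=5, u=2, v=3, w=4, x=1

v's domain is down to {3}, so v = 3. So t, x can't be 3.
w must be 4 (only option left). Remove 4 from u.
x's domain is down to {1}, so x = 1. Remove 1 from t, u.
t's domain is down to {5}, so t = 5.
u's domain is down to {2}, so u = 2.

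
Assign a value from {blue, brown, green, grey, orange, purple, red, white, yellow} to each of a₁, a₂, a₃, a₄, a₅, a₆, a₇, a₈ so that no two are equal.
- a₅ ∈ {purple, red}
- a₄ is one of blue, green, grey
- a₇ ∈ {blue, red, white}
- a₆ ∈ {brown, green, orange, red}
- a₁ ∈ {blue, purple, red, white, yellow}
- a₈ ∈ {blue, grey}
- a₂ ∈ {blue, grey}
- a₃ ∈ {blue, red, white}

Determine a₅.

purple

The 2 variables a₂ and a₈ are confined to {blue, grey}, which locks those values in; drop them from a₁, a₃, a₄, a₇.
That leaves a₄ = green. Strike green from a₆.
a₃ and a₇ between them cover only {red, white} — a naked pair. Remove those values from a₁, a₅, a₆.
So a₅ = purple.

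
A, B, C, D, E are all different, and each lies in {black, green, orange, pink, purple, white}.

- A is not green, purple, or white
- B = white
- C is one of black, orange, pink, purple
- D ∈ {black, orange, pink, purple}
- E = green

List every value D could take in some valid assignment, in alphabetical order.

black, orange, pink, purple

B must be white (only option left).
E must be green (only option left).
No further eliminations apply; D can still be any of black, orange, pink, purple.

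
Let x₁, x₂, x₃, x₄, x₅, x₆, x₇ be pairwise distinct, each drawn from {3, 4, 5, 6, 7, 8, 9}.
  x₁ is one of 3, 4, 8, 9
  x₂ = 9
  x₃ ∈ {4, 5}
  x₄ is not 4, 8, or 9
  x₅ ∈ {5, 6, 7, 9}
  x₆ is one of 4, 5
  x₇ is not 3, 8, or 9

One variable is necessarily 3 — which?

x₂'s domain is down to {9}, so x₂ = 9. So x₁, x₅ can't be 9.
Among the 6 still-open variables, 8 fits only x₁ (and all 6 values in {3, 4, 5, 6, 7, 8} must be used), so x₁ = 8.
The 5 still-open variables together cover exactly {3, 4, 5, 6, 7} — 5 values for 5 variables — and 3 appears only in x₄'s list, so x₄ = 3.

x₄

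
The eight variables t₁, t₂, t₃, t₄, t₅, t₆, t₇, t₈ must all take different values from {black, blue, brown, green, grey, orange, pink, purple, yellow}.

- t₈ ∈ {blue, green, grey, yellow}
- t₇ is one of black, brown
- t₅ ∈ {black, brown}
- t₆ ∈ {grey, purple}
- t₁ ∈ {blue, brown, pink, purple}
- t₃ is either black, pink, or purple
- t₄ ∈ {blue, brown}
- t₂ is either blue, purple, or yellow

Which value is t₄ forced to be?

The 8 variables draw from only 8 values {black, blue, brown, green, grey, pink, purple, yellow}, so each is used; only t₈ can be green, hence t₈ = green.
Among the 7 still-open variables, grey fits only t₆ (and all 7 values in {black, blue, brown, grey, pink, purple, yellow} must be used), so t₆ = grey.
Among the 6 still-open variables, yellow fits only t₂ (and all 6 values in {black, blue, brown, pink, purple, yellow} must be used), so t₂ = yellow.
t₅ and t₇ between them cover only {black, brown} — a naked pair. Remove those values from t₁, t₃, t₄.
So t₄ = blue.

blue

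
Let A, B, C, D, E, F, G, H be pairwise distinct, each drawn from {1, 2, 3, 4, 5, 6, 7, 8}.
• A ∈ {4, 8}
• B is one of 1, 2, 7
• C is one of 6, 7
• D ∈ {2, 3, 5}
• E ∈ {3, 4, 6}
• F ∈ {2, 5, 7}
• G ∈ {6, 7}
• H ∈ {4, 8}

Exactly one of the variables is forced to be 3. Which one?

E

The 8 variables together cover exactly {1, 2, 3, 4, 5, 6, 7, 8} — 8 values for 8 variables — and 1 appears only in B's list, so B = 1.
The 2 variables A and H are confined to {4, 8}, which locks those values in; drop them from E.
C and G between them cover only {6, 7} — a naked pair. Remove those values from E, F.
So 3 goes to E.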